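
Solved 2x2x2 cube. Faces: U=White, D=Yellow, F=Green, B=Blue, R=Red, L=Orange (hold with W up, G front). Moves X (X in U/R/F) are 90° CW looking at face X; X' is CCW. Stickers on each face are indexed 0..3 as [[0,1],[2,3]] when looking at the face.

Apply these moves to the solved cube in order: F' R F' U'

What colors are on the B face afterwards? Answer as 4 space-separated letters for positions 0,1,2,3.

After move 1 (F'): F=GGGG U=WWRR R=YRYR D=OOYY L=OWOW
After move 2 (R): R=YYRR U=WGRG F=GOGY D=OBYB B=RBWB
After move 3 (F'): F=OYGG U=WGYR R=BYOR D=WWYB L=OGOR
After move 4 (U'): U=GRWY F=OGGG R=OYOR B=BYWB L=RBOR
Query: B face = BYWB

Answer: B Y W B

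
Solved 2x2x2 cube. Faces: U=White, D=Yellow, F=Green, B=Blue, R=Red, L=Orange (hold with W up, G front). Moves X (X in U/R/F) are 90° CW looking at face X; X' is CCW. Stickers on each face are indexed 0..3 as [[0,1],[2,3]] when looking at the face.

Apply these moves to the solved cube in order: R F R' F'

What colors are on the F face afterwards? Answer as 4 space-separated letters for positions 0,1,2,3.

Answer: G O G Y

Derivation:
After move 1 (R): R=RRRR U=WGWG F=GYGY D=YBYB B=WBWB
After move 2 (F): F=GGYY U=WGOO R=WRGR D=RRYB L=OYOB
After move 3 (R'): R=RRWG U=WWOW F=GGYO D=RGYY B=BBRB
After move 4 (F'): F=GOGY U=WWRW R=GRRG D=YBYY L=OWOO
Query: F face = GOGY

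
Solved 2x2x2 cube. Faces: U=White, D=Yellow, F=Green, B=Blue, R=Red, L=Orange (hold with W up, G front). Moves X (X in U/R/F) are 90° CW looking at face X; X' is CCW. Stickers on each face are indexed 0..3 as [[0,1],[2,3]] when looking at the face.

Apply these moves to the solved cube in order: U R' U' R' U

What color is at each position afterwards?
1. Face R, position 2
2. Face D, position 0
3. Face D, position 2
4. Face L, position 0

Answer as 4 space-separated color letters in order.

After move 1 (U): U=WWWW F=RRGG R=BBRR B=OOBB L=GGOO
After move 2 (R'): R=BRBR U=WBWO F=RWGW D=YRYG B=YOYB
After move 3 (U'): U=BOWW F=GGGW R=RWBR B=BRYB L=YOOO
After move 4 (R'): R=WRRB U=BYWB F=GOGW D=YGYW B=GRRB
After move 5 (U): U=WBBY F=WRGW R=GRRB B=YORB L=GOOO
Query 1: R[2] = R
Query 2: D[0] = Y
Query 3: D[2] = Y
Query 4: L[0] = G

Answer: R Y Y G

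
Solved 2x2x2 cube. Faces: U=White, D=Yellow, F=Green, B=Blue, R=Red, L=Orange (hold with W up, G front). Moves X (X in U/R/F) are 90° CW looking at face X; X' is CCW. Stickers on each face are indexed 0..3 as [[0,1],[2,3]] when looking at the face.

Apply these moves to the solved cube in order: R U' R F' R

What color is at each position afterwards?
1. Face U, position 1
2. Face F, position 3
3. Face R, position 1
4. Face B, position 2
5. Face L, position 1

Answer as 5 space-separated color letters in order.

After move 1 (R): R=RRRR U=WGWG F=GYGY D=YBYB B=WBWB
After move 2 (U'): U=GGWW F=OOGY R=GYRR B=RRWB L=WBOO
After move 3 (R): R=RGRY U=GOWY F=OBGB D=YWYR B=WRGB
After move 4 (F'): F=BBOG U=GORR R=WGYY D=BOYR L=WYOW
After move 5 (R): R=YWYG U=GBRG F=BOOR D=BGYW B=RROB
Query 1: U[1] = B
Query 2: F[3] = R
Query 3: R[1] = W
Query 4: B[2] = O
Query 5: L[1] = Y

Answer: B R W O Y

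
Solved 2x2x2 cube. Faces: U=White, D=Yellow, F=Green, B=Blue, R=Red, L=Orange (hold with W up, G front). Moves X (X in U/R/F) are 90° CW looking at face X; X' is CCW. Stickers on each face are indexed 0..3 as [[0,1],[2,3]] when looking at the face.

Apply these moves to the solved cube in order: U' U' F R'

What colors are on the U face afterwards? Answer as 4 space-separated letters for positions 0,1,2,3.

After move 1 (U'): U=WWWW F=OOGG R=GGRR B=RRBB L=BBOO
After move 2 (U'): U=WWWW F=BBGG R=OORR B=GGBB L=RROO
After move 3 (F): F=GBGB U=WWOR R=WOWR D=ROYY L=RYOY
After move 4 (R'): R=ORWW U=WBOG F=GWGR D=RBYB B=YGOB
Query: U face = WBOG

Answer: W B O G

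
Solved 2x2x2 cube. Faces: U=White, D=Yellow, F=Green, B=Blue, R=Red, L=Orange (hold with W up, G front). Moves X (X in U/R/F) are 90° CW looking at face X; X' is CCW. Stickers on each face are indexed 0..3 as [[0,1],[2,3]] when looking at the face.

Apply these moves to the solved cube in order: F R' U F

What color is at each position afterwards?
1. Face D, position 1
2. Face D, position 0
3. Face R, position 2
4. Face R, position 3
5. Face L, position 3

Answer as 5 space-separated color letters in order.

Answer: Y W B W G

Derivation:
After move 1 (F): F=GGGG U=WWOO R=WRWR D=RRYY L=OYOY
After move 2 (R'): R=RRWW U=WBOB F=GWGO D=RGYG B=YBRB
After move 3 (U): U=OWBB F=RRGO R=YBWW B=OYRB L=GWOY
After move 4 (F): F=GROR U=OWYW R=BBBW D=WYYG L=GROG
Query 1: D[1] = Y
Query 2: D[0] = W
Query 3: R[2] = B
Query 4: R[3] = W
Query 5: L[3] = G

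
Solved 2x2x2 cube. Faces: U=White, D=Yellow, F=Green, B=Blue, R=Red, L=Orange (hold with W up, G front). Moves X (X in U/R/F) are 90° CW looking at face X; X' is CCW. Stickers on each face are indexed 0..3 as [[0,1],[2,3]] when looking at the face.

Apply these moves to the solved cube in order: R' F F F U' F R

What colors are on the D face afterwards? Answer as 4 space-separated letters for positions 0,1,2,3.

After move 1 (R'): R=RRRR U=WBWB F=GWGW D=YGYG B=YBYB
After move 2 (F): F=GGWW U=WBOO R=WRBR D=RRYG L=OYOG
After move 3 (F): F=WGWG U=WBGY R=OROR D=BWYG L=OROR
After move 4 (F): F=WWGG U=WBRR R=GRYR D=OOYG L=OBOW
After move 5 (U'): U=BRWR F=OBGG R=WWYR B=GRYB L=YBOW
After move 6 (F): F=GOGB U=BRWB R=WWRR D=YWYG L=YOOO
After move 7 (R): R=RWRW U=BOWB F=GWGG D=YYYG B=BRRB
Query: D face = YYYG

Answer: Y Y Y G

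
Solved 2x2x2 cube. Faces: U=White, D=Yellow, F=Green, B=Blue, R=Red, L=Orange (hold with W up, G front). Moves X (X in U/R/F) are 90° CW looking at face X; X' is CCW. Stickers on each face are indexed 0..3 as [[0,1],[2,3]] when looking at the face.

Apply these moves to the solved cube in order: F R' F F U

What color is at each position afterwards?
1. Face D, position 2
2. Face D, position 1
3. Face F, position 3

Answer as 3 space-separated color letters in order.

Answer: Y O G

Derivation:
After move 1 (F): F=GGGG U=WWOO R=WRWR D=RRYY L=OYOY
After move 2 (R'): R=RRWW U=WBOB F=GWGO D=RGYG B=YBRB
After move 3 (F): F=GGOW U=WBYY R=ORBW D=WRYG L=OROG
After move 4 (F): F=OGWG U=WBGR R=YRYW D=BOYG L=OWOR
After move 5 (U): U=GWRB F=YRWG R=YBYW B=OWRB L=OGOR
Query 1: D[2] = Y
Query 2: D[1] = O
Query 3: F[3] = G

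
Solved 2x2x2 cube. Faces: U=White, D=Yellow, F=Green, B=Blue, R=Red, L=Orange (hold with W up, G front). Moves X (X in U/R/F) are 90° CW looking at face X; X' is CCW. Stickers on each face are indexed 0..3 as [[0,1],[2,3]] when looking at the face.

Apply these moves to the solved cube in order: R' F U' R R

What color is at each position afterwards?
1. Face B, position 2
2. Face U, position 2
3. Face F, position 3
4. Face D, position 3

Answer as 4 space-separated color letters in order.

Answer: Y W W O

Derivation:
After move 1 (R'): R=RRRR U=WBWB F=GWGW D=YGYG B=YBYB
After move 2 (F): F=GGWW U=WBOO R=WRBR D=RRYG L=OYOG
After move 3 (U'): U=BOWO F=OYWW R=GGBR B=WRYB L=YBOG
After move 4 (R): R=BGRG U=BYWW F=ORWG D=RYYW B=OROB
After move 5 (R): R=RBGG U=BRWG F=OYWW D=ROYO B=WRYB
Query 1: B[2] = Y
Query 2: U[2] = W
Query 3: F[3] = W
Query 4: D[3] = O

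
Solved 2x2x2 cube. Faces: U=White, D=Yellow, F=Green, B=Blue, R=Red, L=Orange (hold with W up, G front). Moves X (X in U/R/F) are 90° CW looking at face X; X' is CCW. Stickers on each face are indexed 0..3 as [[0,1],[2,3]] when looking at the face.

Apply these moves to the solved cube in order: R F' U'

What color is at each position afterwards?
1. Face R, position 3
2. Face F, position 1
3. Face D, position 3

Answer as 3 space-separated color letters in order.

Answer: R G B

Derivation:
After move 1 (R): R=RRRR U=WGWG F=GYGY D=YBYB B=WBWB
After move 2 (F'): F=YYGG U=WGRR R=BRYR D=OOYB L=OGOW
After move 3 (U'): U=GRWR F=OGGG R=YYYR B=BRWB L=WBOW
Query 1: R[3] = R
Query 2: F[1] = G
Query 3: D[3] = B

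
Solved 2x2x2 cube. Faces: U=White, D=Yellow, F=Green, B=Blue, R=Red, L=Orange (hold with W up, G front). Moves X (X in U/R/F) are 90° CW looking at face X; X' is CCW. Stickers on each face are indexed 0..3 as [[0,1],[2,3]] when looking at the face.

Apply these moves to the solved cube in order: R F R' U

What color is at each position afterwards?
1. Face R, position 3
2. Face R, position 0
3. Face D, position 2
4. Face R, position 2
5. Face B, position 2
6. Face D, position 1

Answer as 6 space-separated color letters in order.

Answer: G B Y W R G

Derivation:
After move 1 (R): R=RRRR U=WGWG F=GYGY D=YBYB B=WBWB
After move 2 (F): F=GGYY U=WGOO R=WRGR D=RRYB L=OYOB
After move 3 (R'): R=RRWG U=WWOW F=GGYO D=RGYY B=BBRB
After move 4 (U): U=OWWW F=RRYO R=BBWG B=OYRB L=GGOB
Query 1: R[3] = G
Query 2: R[0] = B
Query 3: D[2] = Y
Query 4: R[2] = W
Query 5: B[2] = R
Query 6: D[1] = G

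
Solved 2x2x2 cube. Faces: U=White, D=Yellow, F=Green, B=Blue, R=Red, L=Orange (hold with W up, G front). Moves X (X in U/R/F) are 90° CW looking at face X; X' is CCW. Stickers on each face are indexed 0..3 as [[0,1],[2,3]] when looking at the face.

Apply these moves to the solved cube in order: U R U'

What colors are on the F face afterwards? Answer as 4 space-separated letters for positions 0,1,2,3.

Answer: G G G Y

Derivation:
After move 1 (U): U=WWWW F=RRGG R=BBRR B=OOBB L=GGOO
After move 2 (R): R=RBRB U=WRWG F=RYGY D=YBYO B=WOWB
After move 3 (U'): U=RGWW F=GGGY R=RYRB B=RBWB L=WOOO
Query: F face = GGGY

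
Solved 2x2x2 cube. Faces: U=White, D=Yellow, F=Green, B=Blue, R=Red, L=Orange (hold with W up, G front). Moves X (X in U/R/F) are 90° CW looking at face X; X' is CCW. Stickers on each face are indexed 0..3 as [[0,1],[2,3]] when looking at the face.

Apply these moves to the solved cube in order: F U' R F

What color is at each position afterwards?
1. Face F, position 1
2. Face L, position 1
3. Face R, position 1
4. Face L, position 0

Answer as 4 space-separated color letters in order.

After move 1 (F): F=GGGG U=WWOO R=WRWR D=RRYY L=OYOY
After move 2 (U'): U=WOWO F=OYGG R=GGWR B=WRBB L=BBOY
After move 3 (R): R=WGRG U=WYWG F=ORGY D=RBYW B=OROB
After move 4 (F): F=GOYR U=WYYB R=WGGG D=RWYW L=BROB
Query 1: F[1] = O
Query 2: L[1] = R
Query 3: R[1] = G
Query 4: L[0] = B

Answer: O R G B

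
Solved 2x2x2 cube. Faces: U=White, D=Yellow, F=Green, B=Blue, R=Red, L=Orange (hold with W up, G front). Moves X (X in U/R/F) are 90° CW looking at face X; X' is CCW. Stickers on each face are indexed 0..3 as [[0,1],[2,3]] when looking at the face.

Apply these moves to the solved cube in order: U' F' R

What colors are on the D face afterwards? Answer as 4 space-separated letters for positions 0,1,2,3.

After move 1 (U'): U=WWWW F=OOGG R=GGRR B=RRBB L=BBOO
After move 2 (F'): F=OGOG U=WWGR R=YGYR D=BOYY L=BWOW
After move 3 (R): R=YYRG U=WGGG F=OOOY D=BBYR B=RRWB
Query: D face = BBYR

Answer: B B Y R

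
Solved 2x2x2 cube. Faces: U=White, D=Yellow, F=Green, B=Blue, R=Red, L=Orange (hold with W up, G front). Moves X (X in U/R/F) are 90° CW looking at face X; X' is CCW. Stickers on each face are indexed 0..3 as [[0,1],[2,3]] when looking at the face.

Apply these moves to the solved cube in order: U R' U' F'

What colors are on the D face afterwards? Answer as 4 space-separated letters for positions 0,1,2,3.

Answer: O O Y G

Derivation:
After move 1 (U): U=WWWW F=RRGG R=BBRR B=OOBB L=GGOO
After move 2 (R'): R=BRBR U=WBWO F=RWGW D=YRYG B=YOYB
After move 3 (U'): U=BOWW F=GGGW R=RWBR B=BRYB L=YOOO
After move 4 (F'): F=GWGG U=BORB R=RWYR D=OOYG L=YWOW
Query: D face = OOYG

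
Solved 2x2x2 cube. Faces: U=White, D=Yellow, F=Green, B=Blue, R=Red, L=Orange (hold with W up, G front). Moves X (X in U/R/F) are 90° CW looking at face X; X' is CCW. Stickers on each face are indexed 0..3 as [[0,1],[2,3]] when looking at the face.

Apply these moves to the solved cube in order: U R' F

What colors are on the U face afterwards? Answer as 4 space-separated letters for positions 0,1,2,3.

Answer: W B O G

Derivation:
After move 1 (U): U=WWWW F=RRGG R=BBRR B=OOBB L=GGOO
After move 2 (R'): R=BRBR U=WBWO F=RWGW D=YRYG B=YOYB
After move 3 (F): F=GRWW U=WBOG R=WROR D=BBYG L=GYOR
Query: U face = WBOG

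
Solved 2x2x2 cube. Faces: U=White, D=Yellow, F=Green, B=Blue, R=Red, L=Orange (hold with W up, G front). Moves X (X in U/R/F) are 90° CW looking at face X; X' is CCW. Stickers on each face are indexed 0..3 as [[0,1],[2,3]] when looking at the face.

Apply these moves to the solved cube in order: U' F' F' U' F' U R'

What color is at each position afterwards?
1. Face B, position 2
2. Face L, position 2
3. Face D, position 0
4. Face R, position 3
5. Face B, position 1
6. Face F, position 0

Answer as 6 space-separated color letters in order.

After move 1 (U'): U=WWWW F=OOGG R=GGRR B=RRBB L=BBOO
After move 2 (F'): F=OGOG U=WWGR R=YGYR D=BOYY L=BWOW
After move 3 (F'): F=GGOO U=WWYY R=OGBR D=WWYY L=BROG
After move 4 (U'): U=WYWY F=BROO R=GGBR B=OGBB L=RROG
After move 5 (F'): F=ROBO U=WYGB R=WGWR D=RGYY L=RYOW
After move 6 (U): U=GWBY F=WGBO R=OGWR B=RYBB L=ROOW
After move 7 (R'): R=GROW U=GBBR F=WWBY D=RGYO B=YYGB
Query 1: B[2] = G
Query 2: L[2] = O
Query 3: D[0] = R
Query 4: R[3] = W
Query 5: B[1] = Y
Query 6: F[0] = W

Answer: G O R W Y W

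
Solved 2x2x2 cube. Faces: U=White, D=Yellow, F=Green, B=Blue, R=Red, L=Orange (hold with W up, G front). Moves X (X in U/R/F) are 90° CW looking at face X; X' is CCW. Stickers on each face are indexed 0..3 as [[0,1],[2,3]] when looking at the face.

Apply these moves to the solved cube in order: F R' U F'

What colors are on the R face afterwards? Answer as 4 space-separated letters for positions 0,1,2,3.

After move 1 (F): F=GGGG U=WWOO R=WRWR D=RRYY L=OYOY
After move 2 (R'): R=RRWW U=WBOB F=GWGO D=RGYG B=YBRB
After move 3 (U): U=OWBB F=RRGO R=YBWW B=OYRB L=GWOY
After move 4 (F'): F=RORG U=OWYW R=GBRW D=WYYG L=GBOB
Query: R face = GBRW

Answer: G B R W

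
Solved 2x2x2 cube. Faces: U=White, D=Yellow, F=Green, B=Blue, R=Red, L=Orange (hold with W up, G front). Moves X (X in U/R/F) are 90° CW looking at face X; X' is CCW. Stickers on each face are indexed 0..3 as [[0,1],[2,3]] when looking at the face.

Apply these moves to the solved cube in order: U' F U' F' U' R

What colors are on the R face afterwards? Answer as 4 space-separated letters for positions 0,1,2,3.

Answer: R Y R O

Derivation:
After move 1 (U'): U=WWWW F=OOGG R=GGRR B=RRBB L=BBOO
After move 2 (F): F=GOGO U=WWOB R=WGWR D=RGYY L=BYOY
After move 3 (U'): U=WBWO F=BYGO R=GOWR B=WGBB L=RROY
After move 4 (F'): F=YOBG U=WBGW R=GORR D=RYYY L=ROOW
After move 5 (U'): U=BWWG F=ROBG R=YORR B=GOBB L=WGOW
After move 6 (R): R=RYRO U=BOWG F=RYBY D=RBYG B=GOWB
Query: R face = RYRO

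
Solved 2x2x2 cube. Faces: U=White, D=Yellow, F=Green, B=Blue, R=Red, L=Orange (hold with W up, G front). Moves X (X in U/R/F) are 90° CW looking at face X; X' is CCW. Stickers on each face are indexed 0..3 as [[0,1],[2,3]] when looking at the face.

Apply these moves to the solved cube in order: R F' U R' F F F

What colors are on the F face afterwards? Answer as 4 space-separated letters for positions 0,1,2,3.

After move 1 (R): R=RRRR U=WGWG F=GYGY D=YBYB B=WBWB
After move 2 (F'): F=YYGG U=WGRR R=BRYR D=OOYB L=OGOW
After move 3 (U): U=RWRG F=BRGG R=WBYR B=OGWB L=YYOW
After move 4 (R'): R=BRWY U=RWRO F=BWGG D=ORYG B=BGOB
After move 5 (F): F=GBGW U=RWWY R=RROY D=WBYG L=YOOR
After move 6 (F): F=GGWB U=RWRO R=WRYY D=ORYG L=YWOB
After move 7 (F): F=WGBG U=RWBW R=RROY D=YWYG L=YOOR
Query: F face = WGBG

Answer: W G B G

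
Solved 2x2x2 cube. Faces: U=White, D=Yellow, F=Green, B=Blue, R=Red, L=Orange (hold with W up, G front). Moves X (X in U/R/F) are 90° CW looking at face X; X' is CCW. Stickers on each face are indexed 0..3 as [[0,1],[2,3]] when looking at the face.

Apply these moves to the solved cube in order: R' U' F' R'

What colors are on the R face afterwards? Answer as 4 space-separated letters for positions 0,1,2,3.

After move 1 (R'): R=RRRR U=WBWB F=GWGW D=YGYG B=YBYB
After move 2 (U'): U=BBWW F=OOGW R=GWRR B=RRYB L=YBOO
After move 3 (F'): F=OWOG U=BBGR R=GWYR D=BOYG L=YWOW
After move 4 (R'): R=WRGY U=BYGR F=OBOR D=BWYG B=GROB
Query: R face = WRGY

Answer: W R G Y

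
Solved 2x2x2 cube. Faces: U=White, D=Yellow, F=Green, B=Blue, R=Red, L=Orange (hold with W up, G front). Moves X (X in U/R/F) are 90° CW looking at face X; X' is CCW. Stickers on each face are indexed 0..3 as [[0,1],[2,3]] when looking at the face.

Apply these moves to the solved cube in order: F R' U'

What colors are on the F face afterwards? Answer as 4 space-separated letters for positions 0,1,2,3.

After move 1 (F): F=GGGG U=WWOO R=WRWR D=RRYY L=OYOY
After move 2 (R'): R=RRWW U=WBOB F=GWGO D=RGYG B=YBRB
After move 3 (U'): U=BBWO F=OYGO R=GWWW B=RRRB L=YBOY
Query: F face = OYGO

Answer: O Y G O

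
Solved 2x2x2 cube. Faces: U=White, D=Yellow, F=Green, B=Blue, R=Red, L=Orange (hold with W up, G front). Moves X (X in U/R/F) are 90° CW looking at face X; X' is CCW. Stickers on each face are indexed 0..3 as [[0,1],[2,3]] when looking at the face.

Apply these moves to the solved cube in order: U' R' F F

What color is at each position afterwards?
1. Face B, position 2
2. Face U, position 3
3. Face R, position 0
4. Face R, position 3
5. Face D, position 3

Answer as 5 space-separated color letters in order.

Answer: Y Y O R G

Derivation:
After move 1 (U'): U=WWWW F=OOGG R=GGRR B=RRBB L=BBOO
After move 2 (R'): R=GRGR U=WBWR F=OWGW D=YOYG B=YRYB
After move 3 (F): F=GOWW U=WBOB R=WRRR D=GGYG L=BYOO
After move 4 (F): F=WGWO U=WBOY R=ORBR D=RWYG L=BGOG
Query 1: B[2] = Y
Query 2: U[3] = Y
Query 3: R[0] = O
Query 4: R[3] = R
Query 5: D[3] = G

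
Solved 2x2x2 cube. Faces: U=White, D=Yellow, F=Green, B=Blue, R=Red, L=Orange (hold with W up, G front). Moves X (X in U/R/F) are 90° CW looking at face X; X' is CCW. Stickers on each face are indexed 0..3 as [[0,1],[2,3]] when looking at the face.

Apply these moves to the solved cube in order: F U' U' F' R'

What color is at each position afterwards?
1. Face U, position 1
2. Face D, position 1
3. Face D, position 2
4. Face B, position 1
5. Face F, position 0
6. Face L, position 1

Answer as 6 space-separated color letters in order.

After move 1 (F): F=GGGG U=WWOO R=WRWR D=RRYY L=OYOY
After move 2 (U'): U=WOWO F=OYGG R=GGWR B=WRBB L=BBOY
After move 3 (U'): U=OOWW F=BBGG R=OYWR B=GGBB L=WROY
After move 4 (F'): F=BGBG U=OOOW R=RYRR D=RYYY L=WWOW
After move 5 (R'): R=YRRR U=OBOG F=BOBW D=RGYG B=YGYB
Query 1: U[1] = B
Query 2: D[1] = G
Query 3: D[2] = Y
Query 4: B[1] = G
Query 5: F[0] = B
Query 6: L[1] = W

Answer: B G Y G B W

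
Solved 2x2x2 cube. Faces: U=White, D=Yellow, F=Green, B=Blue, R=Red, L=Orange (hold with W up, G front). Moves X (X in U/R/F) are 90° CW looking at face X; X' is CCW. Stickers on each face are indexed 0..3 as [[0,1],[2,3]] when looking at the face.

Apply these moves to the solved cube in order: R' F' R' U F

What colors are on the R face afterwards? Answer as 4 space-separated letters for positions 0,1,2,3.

After move 1 (R'): R=RRRR U=WBWB F=GWGW D=YGYG B=YBYB
After move 2 (F'): F=WWGG U=WBRR R=GRYR D=OOYG L=OBOW
After move 3 (R'): R=RRGY U=WYRY F=WBGR D=OWYG B=GBOB
After move 4 (U): U=RWYY F=RRGR R=GBGY B=OBOB L=WBOW
After move 5 (F): F=GRRR U=RWWB R=YBYY D=GGYG L=WOOW
Query: R face = YBYY

Answer: Y B Y Y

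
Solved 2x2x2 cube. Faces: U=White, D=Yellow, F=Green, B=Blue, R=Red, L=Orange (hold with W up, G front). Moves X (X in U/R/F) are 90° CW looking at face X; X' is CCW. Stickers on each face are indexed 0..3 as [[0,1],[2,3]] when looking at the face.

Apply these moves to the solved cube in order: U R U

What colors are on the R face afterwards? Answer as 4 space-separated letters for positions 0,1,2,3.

Answer: W O R B

Derivation:
After move 1 (U): U=WWWW F=RRGG R=BBRR B=OOBB L=GGOO
After move 2 (R): R=RBRB U=WRWG F=RYGY D=YBYO B=WOWB
After move 3 (U): U=WWGR F=RBGY R=WORB B=GGWB L=RYOO
Query: R face = WORB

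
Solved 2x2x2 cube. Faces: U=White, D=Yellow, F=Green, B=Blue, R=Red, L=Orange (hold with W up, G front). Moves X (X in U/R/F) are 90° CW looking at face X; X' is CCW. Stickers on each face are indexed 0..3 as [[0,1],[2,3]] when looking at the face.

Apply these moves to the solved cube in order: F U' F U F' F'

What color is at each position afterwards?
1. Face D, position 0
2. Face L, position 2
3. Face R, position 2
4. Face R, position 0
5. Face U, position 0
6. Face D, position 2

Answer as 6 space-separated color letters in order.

Answer: O O O R Y Y

Derivation:
After move 1 (F): F=GGGG U=WWOO R=WRWR D=RRYY L=OYOY
After move 2 (U'): U=WOWO F=OYGG R=GGWR B=WRBB L=BBOY
After move 3 (F): F=GOGY U=WOYB R=WGOR D=WGYY L=BROR
After move 4 (U): U=YWBO F=WGGY R=WROR B=BRBB L=GOOR
After move 5 (F'): F=GYWG U=YWWO R=GRWR D=ORYY L=GOOB
After move 6 (F'): F=YGGW U=YWGW R=RROR D=OBYY L=GOOW
Query 1: D[0] = O
Query 2: L[2] = O
Query 3: R[2] = O
Query 4: R[0] = R
Query 5: U[0] = Y
Query 6: D[2] = Y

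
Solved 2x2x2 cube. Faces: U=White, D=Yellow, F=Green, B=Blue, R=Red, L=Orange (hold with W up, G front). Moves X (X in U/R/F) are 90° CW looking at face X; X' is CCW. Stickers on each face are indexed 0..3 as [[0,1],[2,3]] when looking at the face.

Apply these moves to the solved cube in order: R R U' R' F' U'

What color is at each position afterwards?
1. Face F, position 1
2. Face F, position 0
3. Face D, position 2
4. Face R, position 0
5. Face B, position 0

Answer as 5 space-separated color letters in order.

Answer: R G Y Y O

Derivation:
After move 1 (R): R=RRRR U=WGWG F=GYGY D=YBYB B=WBWB
After move 2 (R): R=RRRR U=WYWY F=GBGB D=YWYW B=GBGB
After move 3 (U'): U=YYWW F=OOGB R=GBRR B=RRGB L=GBOO
After move 4 (R'): R=BRGR U=YGWR F=OYGW D=YOYB B=WRWB
After move 5 (F'): F=YWOG U=YGBG R=ORYR D=BOYB L=GROW
After move 6 (U'): U=GGYB F=GROG R=YWYR B=ORWB L=WROW
Query 1: F[1] = R
Query 2: F[0] = G
Query 3: D[2] = Y
Query 4: R[0] = Y
Query 5: B[0] = O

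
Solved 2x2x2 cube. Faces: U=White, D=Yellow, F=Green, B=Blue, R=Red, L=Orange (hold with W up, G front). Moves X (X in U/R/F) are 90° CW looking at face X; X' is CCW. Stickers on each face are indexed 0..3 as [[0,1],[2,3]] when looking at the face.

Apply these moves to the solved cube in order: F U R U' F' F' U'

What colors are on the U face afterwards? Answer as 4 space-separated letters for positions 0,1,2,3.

Answer: G R R B

Derivation:
After move 1 (F): F=GGGG U=WWOO R=WRWR D=RRYY L=OYOY
After move 2 (U): U=OWOW F=WRGG R=BBWR B=OYBB L=GGOY
After move 3 (R): R=WBRB U=OROG F=WRGY D=RBYO B=WYWB
After move 4 (U'): U=RGOO F=GGGY R=WRRB B=WBWB L=WYOY
After move 5 (F'): F=GYGG U=RGWR R=BRRB D=YYYO L=WOOO
After move 6 (F'): F=YGGG U=RGBR R=YRYB D=OOYO L=WROW
After move 7 (U'): U=GRRB F=WRGG R=YGYB B=YRWB L=WBOW
Query: U face = GRRB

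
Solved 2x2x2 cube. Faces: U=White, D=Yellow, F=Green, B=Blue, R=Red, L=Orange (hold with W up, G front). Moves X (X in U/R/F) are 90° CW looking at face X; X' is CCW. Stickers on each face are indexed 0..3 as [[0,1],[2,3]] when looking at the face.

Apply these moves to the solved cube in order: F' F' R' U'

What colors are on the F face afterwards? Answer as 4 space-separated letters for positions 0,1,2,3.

After move 1 (F'): F=GGGG U=WWRR R=YRYR D=OOYY L=OWOW
After move 2 (F'): F=GGGG U=WWYY R=OROR D=WWYY L=OROR
After move 3 (R'): R=RROO U=WBYB F=GWGY D=WGYG B=YBWB
After move 4 (U'): U=BBWY F=ORGY R=GWOO B=RRWB L=YBOR
Query: F face = ORGY

Answer: O R G Y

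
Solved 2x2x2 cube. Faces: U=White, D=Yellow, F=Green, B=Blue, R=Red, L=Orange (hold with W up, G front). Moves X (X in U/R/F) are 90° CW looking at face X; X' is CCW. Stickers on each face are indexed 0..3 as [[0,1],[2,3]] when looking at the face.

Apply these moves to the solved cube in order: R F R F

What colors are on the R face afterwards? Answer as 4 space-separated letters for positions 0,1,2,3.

Answer: O W Y R

Derivation:
After move 1 (R): R=RRRR U=WGWG F=GYGY D=YBYB B=WBWB
After move 2 (F): F=GGYY U=WGOO R=WRGR D=RRYB L=OYOB
After move 3 (R): R=GWRR U=WGOY F=GRYB D=RWYW B=OBGB
After move 4 (F): F=YGBR U=WGBY R=OWYR D=RGYW L=OROW
Query: R face = OWYR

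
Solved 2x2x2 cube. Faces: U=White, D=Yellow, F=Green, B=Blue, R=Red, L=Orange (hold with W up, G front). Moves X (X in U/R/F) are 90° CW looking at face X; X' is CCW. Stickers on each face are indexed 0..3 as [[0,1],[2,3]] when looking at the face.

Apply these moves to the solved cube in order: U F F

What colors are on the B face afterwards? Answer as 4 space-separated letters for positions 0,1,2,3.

After move 1 (U): U=WWWW F=RRGG R=BBRR B=OOBB L=GGOO
After move 2 (F): F=GRGR U=WWOG R=WBWR D=RBYY L=GYOY
After move 3 (F): F=GGRR U=WWYY R=OBGR D=WWYY L=GROB
Query: B face = OOBB

Answer: O O B B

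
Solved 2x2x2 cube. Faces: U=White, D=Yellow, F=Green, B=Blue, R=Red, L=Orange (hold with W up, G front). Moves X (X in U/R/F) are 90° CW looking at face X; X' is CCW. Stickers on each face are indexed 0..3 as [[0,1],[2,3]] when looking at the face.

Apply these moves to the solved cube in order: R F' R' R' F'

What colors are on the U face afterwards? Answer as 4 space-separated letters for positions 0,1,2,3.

After move 1 (R): R=RRRR U=WGWG F=GYGY D=YBYB B=WBWB
After move 2 (F'): F=YYGG U=WGRR R=BRYR D=OOYB L=OGOW
After move 3 (R'): R=RRBY U=WWRW F=YGGR D=OYYG B=BBOB
After move 4 (R'): R=RYRB U=WORB F=YWGW D=OGYR B=GBYB
After move 5 (F'): F=WWYG U=WORR R=GYOB D=GWYR L=OBOR
Query: U face = WORR

Answer: W O R R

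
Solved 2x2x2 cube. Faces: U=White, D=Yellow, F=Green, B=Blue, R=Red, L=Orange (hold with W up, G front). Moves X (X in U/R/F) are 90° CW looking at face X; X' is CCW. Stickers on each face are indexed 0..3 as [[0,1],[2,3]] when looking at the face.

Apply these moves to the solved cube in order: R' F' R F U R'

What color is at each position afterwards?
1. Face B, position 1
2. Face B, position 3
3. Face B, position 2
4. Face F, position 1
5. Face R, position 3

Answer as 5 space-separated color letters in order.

After move 1 (R'): R=RRRR U=WBWB F=GWGW D=YGYG B=YBYB
After move 2 (F'): F=WWGG U=WBRR R=GRYR D=OOYG L=OBOW
After move 3 (R): R=YGRR U=WWRG F=WOGG D=OYYY B=RBBB
After move 4 (F): F=GWGO U=WWWB R=RGGR D=RYYY L=OOOY
After move 5 (U): U=WWBW F=RGGO R=RBGR B=OOBB L=GWOY
After move 6 (R'): R=BRRG U=WBBO F=RWGW D=RGYO B=YOYB
Query 1: B[1] = O
Query 2: B[3] = B
Query 3: B[2] = Y
Query 4: F[1] = W
Query 5: R[3] = G

Answer: O B Y W G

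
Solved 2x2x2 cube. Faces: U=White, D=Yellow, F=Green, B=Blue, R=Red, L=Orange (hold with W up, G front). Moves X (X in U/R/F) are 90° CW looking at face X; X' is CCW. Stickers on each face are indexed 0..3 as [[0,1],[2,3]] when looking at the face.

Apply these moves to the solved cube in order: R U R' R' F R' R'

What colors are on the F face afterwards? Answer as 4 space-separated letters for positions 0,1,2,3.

After move 1 (R): R=RRRR U=WGWG F=GYGY D=YBYB B=WBWB
After move 2 (U): U=WWGG F=RRGY R=WBRR B=OOWB L=GYOO
After move 3 (R'): R=BRWR U=WWGO F=RWGG D=YRYY B=BOBB
After move 4 (R'): R=RRBW U=WBGB F=RWGO D=YWYG B=YORB
After move 5 (F): F=GROW U=WBOY R=GRBW D=BRYG L=GYOW
After move 6 (R'): R=RWGB U=WROY F=GBOY D=BRYW B=GORB
After move 7 (R'): R=WBRG U=WROG F=GROY D=BBYY B=WORB
Query: F face = GROY

Answer: G R O Y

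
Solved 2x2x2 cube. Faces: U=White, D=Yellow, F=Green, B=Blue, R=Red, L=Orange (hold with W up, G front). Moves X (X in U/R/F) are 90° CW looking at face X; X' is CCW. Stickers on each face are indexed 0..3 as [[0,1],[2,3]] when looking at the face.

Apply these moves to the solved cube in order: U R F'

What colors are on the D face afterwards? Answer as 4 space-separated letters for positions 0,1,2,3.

Answer: G O Y O

Derivation:
After move 1 (U): U=WWWW F=RRGG R=BBRR B=OOBB L=GGOO
After move 2 (R): R=RBRB U=WRWG F=RYGY D=YBYO B=WOWB
After move 3 (F'): F=YYRG U=WRRR R=BBYB D=GOYO L=GGOW
Query: D face = GOYO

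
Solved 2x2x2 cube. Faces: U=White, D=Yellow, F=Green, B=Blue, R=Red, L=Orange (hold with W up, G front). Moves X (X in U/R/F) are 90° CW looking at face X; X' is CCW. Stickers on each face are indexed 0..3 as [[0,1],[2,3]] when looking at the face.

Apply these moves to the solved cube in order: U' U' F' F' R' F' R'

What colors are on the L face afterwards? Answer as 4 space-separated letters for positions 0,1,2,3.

After move 1 (U'): U=WWWW F=OOGG R=GGRR B=RRBB L=BBOO
After move 2 (U'): U=WWWW F=BBGG R=OORR B=GGBB L=RROO
After move 3 (F'): F=BGBG U=WWOR R=YOYR D=ROYY L=RWOW
After move 4 (F'): F=GGBB U=WWYY R=OORR D=WWYY L=RROO
After move 5 (R'): R=OROR U=WBYG F=GWBY D=WGYB B=YGWB
After move 6 (F'): F=WYGB U=WBOO R=GRWR D=ROYB L=RGOY
After move 7 (R'): R=RRGW U=WWOY F=WBGO D=RYYB B=BGOB
Query: L face = RGOY

Answer: R G O Y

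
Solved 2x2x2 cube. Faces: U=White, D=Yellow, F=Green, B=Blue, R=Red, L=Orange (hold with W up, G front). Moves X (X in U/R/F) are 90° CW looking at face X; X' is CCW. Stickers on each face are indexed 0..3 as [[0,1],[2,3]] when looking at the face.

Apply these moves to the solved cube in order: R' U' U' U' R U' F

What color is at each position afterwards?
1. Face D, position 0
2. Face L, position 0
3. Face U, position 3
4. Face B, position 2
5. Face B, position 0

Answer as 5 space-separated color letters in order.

Answer: R B O W R

Derivation:
After move 1 (R'): R=RRRR U=WBWB F=GWGW D=YGYG B=YBYB
After move 2 (U'): U=BBWW F=OOGW R=GWRR B=RRYB L=YBOO
After move 3 (U'): U=BWBW F=YBGW R=OORR B=GWYB L=RROO
After move 4 (U'): U=WWBB F=RRGW R=YBRR B=OOYB L=GWOO
After move 5 (R): R=RYRB U=WRBW F=RGGG D=YYYO B=BOWB
After move 6 (U'): U=RWWB F=GWGG R=RGRB B=RYWB L=BOOO
After move 7 (F): F=GGGW U=RWOO R=WGBB D=RRYO L=BYOY
Query 1: D[0] = R
Query 2: L[0] = B
Query 3: U[3] = O
Query 4: B[2] = W
Query 5: B[0] = R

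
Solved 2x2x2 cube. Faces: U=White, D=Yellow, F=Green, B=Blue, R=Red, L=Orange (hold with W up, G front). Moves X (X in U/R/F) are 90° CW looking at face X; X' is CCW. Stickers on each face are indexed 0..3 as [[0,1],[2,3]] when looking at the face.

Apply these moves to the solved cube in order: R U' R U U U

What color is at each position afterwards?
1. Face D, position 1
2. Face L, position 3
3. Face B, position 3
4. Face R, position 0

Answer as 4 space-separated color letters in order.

Answer: W O B O

Derivation:
After move 1 (R): R=RRRR U=WGWG F=GYGY D=YBYB B=WBWB
After move 2 (U'): U=GGWW F=OOGY R=GYRR B=RRWB L=WBOO
After move 3 (R): R=RGRY U=GOWY F=OBGB D=YWYR B=WRGB
After move 4 (U): U=WGYO F=RGGB R=WRRY B=WBGB L=OBOO
After move 5 (U): U=YWOG F=WRGB R=WBRY B=OBGB L=RGOO
After move 6 (U): U=OYGW F=WBGB R=OBRY B=RGGB L=WROO
Query 1: D[1] = W
Query 2: L[3] = O
Query 3: B[3] = B
Query 4: R[0] = O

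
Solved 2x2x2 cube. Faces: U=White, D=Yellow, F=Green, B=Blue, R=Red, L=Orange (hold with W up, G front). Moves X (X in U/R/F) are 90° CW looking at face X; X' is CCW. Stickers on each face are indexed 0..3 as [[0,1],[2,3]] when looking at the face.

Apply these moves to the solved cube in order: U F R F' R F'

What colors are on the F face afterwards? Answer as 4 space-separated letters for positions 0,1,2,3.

After move 1 (U): U=WWWW F=RRGG R=BBRR B=OOBB L=GGOO
After move 2 (F): F=GRGR U=WWOG R=WBWR D=RBYY L=GYOY
After move 3 (R): R=WWRB U=WROR F=GBGY D=RBYO B=GOWB
After move 4 (F'): F=BYGG U=WRWR R=BWRB D=YYYO L=GROO
After move 5 (R): R=RBBW U=WYWG F=BYGO D=YWYG B=RORB
After move 6 (F'): F=YOBG U=WYRB R=WBYW D=ROYG L=GGOW
Query: F face = YOBG

Answer: Y O B G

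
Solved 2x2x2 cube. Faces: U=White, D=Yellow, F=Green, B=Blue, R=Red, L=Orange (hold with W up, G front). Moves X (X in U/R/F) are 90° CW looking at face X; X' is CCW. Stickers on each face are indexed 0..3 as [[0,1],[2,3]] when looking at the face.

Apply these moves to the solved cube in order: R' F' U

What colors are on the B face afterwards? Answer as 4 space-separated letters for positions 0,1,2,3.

After move 1 (R'): R=RRRR U=WBWB F=GWGW D=YGYG B=YBYB
After move 2 (F'): F=WWGG U=WBRR R=GRYR D=OOYG L=OBOW
After move 3 (U): U=RWRB F=GRGG R=YBYR B=OBYB L=WWOW
Query: B face = OBYB

Answer: O B Y B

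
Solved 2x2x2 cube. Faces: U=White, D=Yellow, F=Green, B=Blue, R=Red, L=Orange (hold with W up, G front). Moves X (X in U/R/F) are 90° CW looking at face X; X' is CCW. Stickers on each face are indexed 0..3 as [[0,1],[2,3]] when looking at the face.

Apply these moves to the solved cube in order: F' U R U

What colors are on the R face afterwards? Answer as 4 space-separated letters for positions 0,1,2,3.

Answer: W W R B

Derivation:
After move 1 (F'): F=GGGG U=WWRR R=YRYR D=OOYY L=OWOW
After move 2 (U): U=RWRW F=YRGG R=BBYR B=OWBB L=GGOW
After move 3 (R): R=YBRB U=RRRG F=YOGY D=OBYO B=WWWB
After move 4 (U): U=RRGR F=YBGY R=WWRB B=GGWB L=YOOW
Query: R face = WWRB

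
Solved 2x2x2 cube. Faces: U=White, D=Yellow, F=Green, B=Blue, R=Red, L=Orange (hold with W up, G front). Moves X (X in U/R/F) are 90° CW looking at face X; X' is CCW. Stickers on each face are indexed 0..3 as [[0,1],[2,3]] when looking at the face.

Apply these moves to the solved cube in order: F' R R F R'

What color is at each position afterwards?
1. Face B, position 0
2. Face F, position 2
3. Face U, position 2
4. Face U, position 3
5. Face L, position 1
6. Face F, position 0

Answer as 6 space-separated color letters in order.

Answer: R B W G O G

Derivation:
After move 1 (F'): F=GGGG U=WWRR R=YRYR D=OOYY L=OWOW
After move 2 (R): R=YYRR U=WGRG F=GOGY D=OBYB B=RBWB
After move 3 (R): R=RYRY U=WORY F=GBGB D=OWYR B=GBGB
After move 4 (F): F=GGBB U=WOWW R=RYYY D=RRYR L=OOOW
After move 5 (R'): R=YYRY U=WGWG F=GOBW D=RGYB B=RBRB
Query 1: B[0] = R
Query 2: F[2] = B
Query 3: U[2] = W
Query 4: U[3] = G
Query 5: L[1] = O
Query 6: F[0] = G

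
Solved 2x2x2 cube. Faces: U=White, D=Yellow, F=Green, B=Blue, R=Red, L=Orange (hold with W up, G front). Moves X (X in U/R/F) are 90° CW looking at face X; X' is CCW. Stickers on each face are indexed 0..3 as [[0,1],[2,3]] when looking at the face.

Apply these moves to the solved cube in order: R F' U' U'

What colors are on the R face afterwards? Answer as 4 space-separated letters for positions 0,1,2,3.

Answer: O G Y R

Derivation:
After move 1 (R): R=RRRR U=WGWG F=GYGY D=YBYB B=WBWB
After move 2 (F'): F=YYGG U=WGRR R=BRYR D=OOYB L=OGOW
After move 3 (U'): U=GRWR F=OGGG R=YYYR B=BRWB L=WBOW
After move 4 (U'): U=RRGW F=WBGG R=OGYR B=YYWB L=BROW
Query: R face = OGYR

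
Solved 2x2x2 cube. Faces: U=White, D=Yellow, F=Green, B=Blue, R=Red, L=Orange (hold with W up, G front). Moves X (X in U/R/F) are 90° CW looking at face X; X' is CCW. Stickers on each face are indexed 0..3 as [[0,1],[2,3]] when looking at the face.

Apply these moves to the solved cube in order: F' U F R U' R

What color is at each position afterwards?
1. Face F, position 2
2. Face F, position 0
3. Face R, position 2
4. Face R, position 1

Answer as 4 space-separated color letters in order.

Answer: G G B G

Derivation:
After move 1 (F'): F=GGGG U=WWRR R=YRYR D=OOYY L=OWOW
After move 2 (U): U=RWRW F=YRGG R=BBYR B=OWBB L=GGOW
After move 3 (F): F=GYGR U=RWWG R=RBWR D=YBYY L=GOOO
After move 4 (R): R=WRRB U=RYWR F=GBGY D=YBYO B=GWWB
After move 5 (U'): U=YRRW F=GOGY R=GBRB B=WRWB L=GWOO
After move 6 (R): R=RGBB U=YORY F=GBGO D=YWYW B=WRRB
Query 1: F[2] = G
Query 2: F[0] = G
Query 3: R[2] = B
Query 4: R[1] = G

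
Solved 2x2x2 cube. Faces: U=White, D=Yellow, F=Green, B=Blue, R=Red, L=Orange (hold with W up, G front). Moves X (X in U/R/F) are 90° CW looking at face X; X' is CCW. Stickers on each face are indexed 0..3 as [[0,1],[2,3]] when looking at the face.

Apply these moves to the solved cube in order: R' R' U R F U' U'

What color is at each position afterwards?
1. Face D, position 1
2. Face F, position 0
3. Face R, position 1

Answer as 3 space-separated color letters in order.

After move 1 (R'): R=RRRR U=WBWB F=GWGW D=YGYG B=YBYB
After move 2 (R'): R=RRRR U=WYWY F=GBGB D=YWYW B=GBGB
After move 3 (U): U=WWYY F=RRGB R=GBRR B=OOGB L=GBOO
After move 4 (R): R=RGRB U=WRYB F=RWGW D=YGYO B=YOWB
After move 5 (F): F=GRWW U=WROB R=YGBB D=RRYO L=GYOG
After move 6 (U'): U=RBWO F=GYWW R=GRBB B=YGWB L=YOOG
After move 7 (U'): U=BORW F=YOWW R=GYBB B=GRWB L=YGOG
Query 1: D[1] = R
Query 2: F[0] = Y
Query 3: R[1] = Y

Answer: R Y Y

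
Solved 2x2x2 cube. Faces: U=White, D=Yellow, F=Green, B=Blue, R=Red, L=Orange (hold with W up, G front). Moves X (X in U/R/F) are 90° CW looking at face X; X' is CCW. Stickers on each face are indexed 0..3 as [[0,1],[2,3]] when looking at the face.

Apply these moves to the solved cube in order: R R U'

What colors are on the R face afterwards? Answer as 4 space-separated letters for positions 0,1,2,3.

After move 1 (R): R=RRRR U=WGWG F=GYGY D=YBYB B=WBWB
After move 2 (R): R=RRRR U=WYWY F=GBGB D=YWYW B=GBGB
After move 3 (U'): U=YYWW F=OOGB R=GBRR B=RRGB L=GBOO
Query: R face = GBRR

Answer: G B R R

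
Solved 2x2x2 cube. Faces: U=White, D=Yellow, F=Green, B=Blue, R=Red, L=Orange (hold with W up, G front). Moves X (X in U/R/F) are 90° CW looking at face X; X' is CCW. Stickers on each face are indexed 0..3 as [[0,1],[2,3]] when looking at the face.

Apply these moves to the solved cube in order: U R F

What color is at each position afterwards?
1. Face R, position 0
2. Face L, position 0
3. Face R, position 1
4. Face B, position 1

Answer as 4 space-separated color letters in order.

After move 1 (U): U=WWWW F=RRGG R=BBRR B=OOBB L=GGOO
After move 2 (R): R=RBRB U=WRWG F=RYGY D=YBYO B=WOWB
After move 3 (F): F=GRYY U=WROG R=WBGB D=RRYO L=GYOB
Query 1: R[0] = W
Query 2: L[0] = G
Query 3: R[1] = B
Query 4: B[1] = O

Answer: W G B O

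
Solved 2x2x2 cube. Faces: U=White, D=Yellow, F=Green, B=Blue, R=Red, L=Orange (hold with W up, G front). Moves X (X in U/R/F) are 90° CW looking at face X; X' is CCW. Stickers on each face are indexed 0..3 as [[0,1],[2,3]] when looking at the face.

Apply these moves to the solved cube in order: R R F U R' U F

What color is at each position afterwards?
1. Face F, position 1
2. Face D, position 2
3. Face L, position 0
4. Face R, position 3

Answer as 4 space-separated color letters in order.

After move 1 (R): R=RRRR U=WGWG F=GYGY D=YBYB B=WBWB
After move 2 (R): R=RRRR U=WYWY F=GBGB D=YWYW B=GBGB
After move 3 (F): F=GGBB U=WYOO R=WRYR D=RRYW L=OYOW
After move 4 (U): U=OWOY F=WRBB R=GBYR B=OYGB L=GGOW
After move 5 (R'): R=BRGY U=OGOO F=WWBY D=RRYB B=WYRB
After move 6 (U): U=OOOG F=BRBY R=WYGY B=GGRB L=WWOW
After move 7 (F): F=BBYR U=OOWW R=OYGY D=GWYB L=WROR
Query 1: F[1] = B
Query 2: D[2] = Y
Query 3: L[0] = W
Query 4: R[3] = Y

Answer: B Y W Y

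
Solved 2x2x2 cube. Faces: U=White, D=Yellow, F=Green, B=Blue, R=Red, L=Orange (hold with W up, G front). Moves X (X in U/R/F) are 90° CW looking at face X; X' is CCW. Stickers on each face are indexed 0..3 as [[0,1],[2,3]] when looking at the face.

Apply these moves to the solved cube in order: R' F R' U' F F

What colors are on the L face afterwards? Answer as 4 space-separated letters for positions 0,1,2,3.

Answer: G W O G

Derivation:
After move 1 (R'): R=RRRR U=WBWB F=GWGW D=YGYG B=YBYB
After move 2 (F): F=GGWW U=WBOO R=WRBR D=RRYG L=OYOG
After move 3 (R'): R=RRWB U=WYOY F=GBWO D=RGYW B=GBRB
After move 4 (U'): U=YYWO F=OYWO R=GBWB B=RRRB L=GBOG
After move 5 (F): F=WOOY U=YYGB R=WBOB D=WGYW L=GROG
After move 6 (F): F=OWYO U=YYGR R=GBBB D=OWYW L=GWOG
Query: L face = GWOG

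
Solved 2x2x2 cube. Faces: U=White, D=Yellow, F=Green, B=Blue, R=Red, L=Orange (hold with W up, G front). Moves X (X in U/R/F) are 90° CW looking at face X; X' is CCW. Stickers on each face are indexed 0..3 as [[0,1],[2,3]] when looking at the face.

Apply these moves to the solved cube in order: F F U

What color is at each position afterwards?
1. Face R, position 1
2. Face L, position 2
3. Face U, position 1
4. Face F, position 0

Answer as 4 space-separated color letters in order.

Answer: B O W O

Derivation:
After move 1 (F): F=GGGG U=WWOO R=WRWR D=RRYY L=OYOY
After move 2 (F): F=GGGG U=WWYY R=OROR D=WWYY L=OROR
After move 3 (U): U=YWYW F=ORGG R=BBOR B=ORBB L=GGOR
Query 1: R[1] = B
Query 2: L[2] = O
Query 3: U[1] = W
Query 4: F[0] = O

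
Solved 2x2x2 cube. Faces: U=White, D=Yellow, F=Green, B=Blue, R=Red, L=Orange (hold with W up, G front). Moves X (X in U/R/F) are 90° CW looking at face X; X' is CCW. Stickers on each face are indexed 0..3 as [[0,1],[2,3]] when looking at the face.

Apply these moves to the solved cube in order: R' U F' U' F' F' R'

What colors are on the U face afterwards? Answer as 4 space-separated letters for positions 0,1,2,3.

Answer: W Y O G

Derivation:
After move 1 (R'): R=RRRR U=WBWB F=GWGW D=YGYG B=YBYB
After move 2 (U): U=WWBB F=RRGW R=YBRR B=OOYB L=GWOO
After move 3 (F'): F=RWRG U=WWYR R=GBYR D=WOYG L=GBOB
After move 4 (U'): U=WRWY F=GBRG R=RWYR B=GBYB L=OOOB
After move 5 (F'): F=BGGR U=WRRY R=OWWR D=OBYG L=OYOW
After move 6 (F'): F=GRBG U=WROW R=BWOR D=YWYG L=OYOR
After move 7 (R'): R=WRBO U=WYOG F=GRBW D=YRYG B=GBWB
Query: U face = WYOG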